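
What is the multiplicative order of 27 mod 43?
14

43 is prime, so ord(27) divides φ(43) = 42.
Divisors of 42: 1, 2, 3, 6, 7, 14, 21, 42.
Repeated squaring: 27^1 ≡ 27, 27^2 ≡ 41, 27^4 ≡ 4, 27^8 ≡ 16, 27^16 ≡ 41, 27^32 ≡ 4 (mod 43).
Test 27^d mod 43 for each divisor d in increasing order:
27^1 ≡ 27
27^2 ≡ 41
27^3 = 27^2·27^1 ≡ 32
27^6 = 27^4·27^2 ≡ 35
27^7 = 27^4·27^2·27^1 ≡ 42
27^14 = 27^8·27^4·27^2 ≡ 1  ← first divisor giving 1
The order is 14.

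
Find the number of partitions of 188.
1398341745571

p(n) counts ways to write n as a sum of positive integers (order ignored).
Euler's pentagonal recurrence: p(k) = p(k-1) + p(k-2) - p(k-5) - p(k-7) + p(k-12) + p(k-15) - ... (offsets j(3j∓1)/2, signs ++--, p(0)=1, p(<0)=0).
DP table for k = 0..187: p(0)=1, p(1)=1, p(2)=2, p(3)=3, p(4)=5, p(5)=7, p(6)=11, p(7)=15, p(8)=22, p(9)=30, p(10)=42, p(11)=56, p(12)=77, p(13)=101, p(14)=135, p(15)=176, p(16)=231, p(17)=297, p(18)=385, p(19)=490, p(20)=627, p(21)=792, p(22)=1002, p(23)=1255, p(24)=1575, p(25)=1958, p(26)=2436, p(27)=3010, p(28)=3718, p(29)=4565, p(30)=5604, p(31)=6842, p(32)=8349, p(33)=10143, p(34)=12310, p(35)=14883, p(36)=17977, p(37)=21637, p(38)=26015, p(39)=31185, p(40)=37338, p(41)=44583, p(42)=53174, p(43)=63261, p(44)=75175, p(45)=89134, p(46)=105558, p(47)=124754, p(48)=147273, p(49)=173525, p(50)=204226, p(51)=239943, p(52)=281589, p(53)=329931, p(54)=386155, p(55)=451276, p(56)=526823, p(57)=614154, p(58)=715220, p(59)=831820, p(60)=966467, p(61)=1121505, p(62)=1300156, p(63)=1505499, p(64)=1741630, p(65)=2012558, p(66)=2323520, p(67)=2679689, p(68)=3087735, p(69)=3554345, p(70)=4087968, p(71)=4697205, p(72)=5392783, p(73)=6185689, p(74)=7089500, p(75)=8118264, p(76)=9289091, p(77)=10619863, p(78)=12132164, p(79)=13848650, p(80)=15796476, p(81)=18004327, p(82)=20506255, p(83)=23338469, p(84)=26543660, p(85)=30167357, p(86)=34262962, p(87)=38887673, p(88)=44108109, p(89)=49995925, p(90)=56634173, p(91)=64112359, p(92)=72533807, p(93)=82010177, p(94)=92669720, p(95)=104651419, p(96)=118114304, p(97)=133230930, p(98)=150198136, p(99)=169229875, p(100)=190569292, p(101)=214481126, p(102)=241265379, p(103)=271248950, p(104)=304801365, p(105)=342325709, p(106)=384276336, p(107)=431149389, p(108)=483502844, p(109)=541946240, p(110)=607163746, p(111)=679903203, p(112)=761002156, p(113)=851376628, p(114)=952050665, p(115)=1064144451, p(116)=1188908248, p(117)=1327710076, p(118)=1482074143, p(119)=1653668665, p(120)=1844349560, p(121)=2056148051, p(122)=2291320912, p(123)=2552338241, p(124)=2841940500, p(125)=3163127352, p(126)=3519222692, p(127)=3913864295, p(128)=4351078600, p(129)=4835271870, p(130)=5371315400, p(131)=5964539504, p(132)=6620830889, p(133)=7346629512, p(134)=8149040695, p(135)=9035836076, p(136)=10015581680, p(137)=11097645016, p(138)=12292341831, p(139)=13610949895, p(140)=15065878135, p(141)=16670689208, p(142)=18440293320, p(143)=20390982757, p(144)=22540654445, p(145)=24908858009, p(146)=27517052599, p(147)=30388671978, p(148)=33549419497, p(149)=37027355200, p(150)=40853235313, p(151)=45060624582, p(152)=49686288421, p(153)=54770336324, p(154)=60356673280, p(155)=66493182097, p(156)=73232243759, p(157)=80630964769, p(158)=88751778802, p(159)=97662728555, p(160)=107438159466, p(161)=118159068427, p(162)=129913904637, p(163)=142798995930, p(164)=156919475295, p(165)=172389800255, p(166)=189334822579, p(167)=207890420102, p(168)=228204732751, p(169)=250438925115, p(170)=274768617130, p(171)=301384802048, p(172)=330495499613, p(173)=362326859895, p(174)=397125074750, p(175)=435157697830, p(176)=476715857290, p(177)=522115831195, p(178)=571701605655, p(179)=625846753120, p(180)=684957390936, p(181)=749474411781, p(182)=819876908323, p(183)=896684817527, p(184)=980462880430, p(185)=1071823774337, p(186)=1171432692373, p(187)=1280011042268.
Final step: p(188) = p(187) + p(186) - p(183) - p(181) + p(176) + p(173) - p(166) - p(162) + p(153) + p(148) - p(137) - p(131) + p(118) + p(111) - p(96) - p(88) + p(71) + p(62) - p(43) - p(33) + p(12) + p(1)
= 1280011042268 + 1171432692373 - 896684817527 - 749474411781 + 476715857290 + 362326859895 - 189334822579 - 129913904637 + 54770336324 + 33549419497 - 11097645016 - 5964539504 + 1482074143 + 679903203 - 118114304 - 44108109 + 4697205 + 1300156 - 63261 - 10143 + 77 + 1
= 1398341745571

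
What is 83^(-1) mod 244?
147

gcd(83, 244) = 1, so the inverse exists.
Extended Euclidean algorithm on (244, 83):
244 = 2 × 83 + 78  ⟹  78 = (1)·244 + (-2)·83
83 = 1 × 78 + 5  ⟹  5 = (-1)·244 + (3)·83
78 = 15 × 5 + 3  ⟹  3 = (16)·244 + (-47)·83
5 = 1 × 3 + 2  ⟹  2 = (-17)·244 + (50)·83
3 = 1 × 2 + 1  ⟹  1 = (33)·244 + (-97)·83
So (-97)·83 ≡ 1 (mod 244), i.e. 83^(-1) ≡ -97 ≡ 147 (mod 244).
Check: 83 × 147 = 12201 ≡ 1 (mod 244)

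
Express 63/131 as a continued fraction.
[0; 2, 12, 1, 1, 2]

Euclidean algorithm steps:
63 = 0 × 131 + 63
131 = 2 × 63 + 5
63 = 12 × 5 + 3
5 = 1 × 3 + 2
3 = 1 × 2 + 1
2 = 2 × 1 + 0
Continued fraction: [0; 2, 12, 1, 1, 2]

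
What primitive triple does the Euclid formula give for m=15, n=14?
(29, 420, 421)

Euclid's formula: a = m² - n², b = 2mn, c = m² + n²
m = 15, n = 14
a = 15² - 14² = 225 - 196 = 29
b = 2 × 15 × 14 = 420
c = 15² + 14² = 225 + 196 = 421
Verification: 29² + 420² = 841 + 176400 = 177241 = 421² ✓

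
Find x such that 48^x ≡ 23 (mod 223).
7

Baby-step giant-step with step n = ⌈√223⌉ = 15.
Baby steps 48^j mod 223 (j:value) for j=0..14: 0:1, 1:48, 2:74, 3:207, 4:124, 5:154, 6:33, 7:23, 8:212, 9:141, 10:78, 11:176, 12:197, 13:90, 14:83.
h = 23 is already in the table at j=7, so x = 7.
Check: 48^7 ≡ 23 (mod 223).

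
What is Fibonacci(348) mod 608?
464

Matrix identity: Q^n = [[F_(n+1), F_n], [F_n, F_(n-1)]] with Q = [[1,1],[1,0]].
n = 348 = 101011100₂. Square-and-multiply, entries mod 608:
Q^1 = [[1,1],[1,0]]
Q^2 = (Q^1)² = [[2,1],[1,1]]
Q^5 = (Q^2)²·Q = [[8,5],[5,3]]
Q^10 = (Q^5)² = [[89,55],[55,34]]
Q^21 = (Q^10)²·Q = [[79,2],[2,77]]
Q^43 = (Q^21)²·Q = [[477,165],[165,312]]
Q^87 = (Q^43)²·Q = [[75,2],[2,73]]
Q^174 = (Q^87)² = [[157,296],[296,469]]
Q^348 = (Q^174)² = [[393,464],[464,537]]
F_348 mod 608 = Q^348[0][1] = 464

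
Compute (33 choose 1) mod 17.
16

Using Lucas' theorem:
Write n=33 and k=1 in base 17:
n in base 17: [1, 16]
k in base 17: [0, 1]
C(33,1) mod 17 = ∏ C(n_i, k_i) mod 17
Digit binomials (mod 17): C(1,0) = 1; C(16,1) = 16
Product: 1 × 16 = 16 ≡ 16 (mod 17)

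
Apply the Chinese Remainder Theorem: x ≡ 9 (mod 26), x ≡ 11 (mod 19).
87

Using Chinese Remainder Theorem:
M = 26 × 19 = 494
M1 = 19, M2 = 26
y1 = 19^(-1) mod 26 = 11
y2 = 26^(-1) mod 19 = 11
x = (9×19×11 + 11×26×11) mod 494 = 87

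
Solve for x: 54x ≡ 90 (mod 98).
x ≡ 18 (mod 49)

gcd(54, 98) = 2, which divides 90, so solutions exist.
Divide through by 2: 27x ≡ 45 (mod 49).
Find 27^(-1) mod 49 by the extended Euclidean algorithm:
49 = 1 × 27 + 22  ⟹  22 = (1)·49 + (-1)·27
27 = 1 × 22 + 5  ⟹  5 = (-1)·49 + (2)·27
22 = 4 × 5 + 2  ⟹  2 = (5)·49 + (-9)·27
5 = 2 × 2 + 1  ⟹  1 = (-11)·49 + (20)·27
So (20)·27 ≡ 1 (mod 49), i.e. 27^(-1) ≡ 20 (mod 49).
x ≡ 20 × 45 = 900 ≡ 18 (mod 49).
Check: 54 × 18 = 972 ≡ 90 (mod 98).
x ≡ 18 (mod 49), giving 2 solutions mod 98.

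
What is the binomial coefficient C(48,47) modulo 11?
4

Using Lucas' theorem:
Write n=48 and k=47 in base 11:
n in base 11: [4, 4]
k in base 11: [4, 3]
C(48,47) mod 11 = ∏ C(n_i, k_i) mod 11
Digit binomials (mod 11): C(4,4) = 1; C(4,3) = 4
Product: 1 × 4 = 4 ≡ 4 (mod 11)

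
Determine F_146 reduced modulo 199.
178

Matrix identity: Q^n = [[F_(n+1), F_n], [F_n, F_(n-1)]] with Q = [[1,1],[1,0]].
n = 146 = 10010010₂. Square-and-multiply, entries mod 199:
Q^1 = [[1,1],[1,0]]
Q^2 = (Q^1)² = [[2,1],[1,1]]
Q^4 = (Q^2)² = [[5,3],[3,2]]
Q^9 = (Q^4)²·Q = [[55,34],[34,21]]
Q^18 = (Q^9)² = [[2,196],[196,5]]
Q^36 = (Q^18)² = [[13,178],[178,34]]
Q^73 = (Q^36)²·Q = [[21,13],[13,8]]
Q^146 = (Q^73)² = [[13,178],[178,34]]
F_146 mod 199 = Q^146[0][1] = 178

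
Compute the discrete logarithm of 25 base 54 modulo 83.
66

Baby-step giant-step with step n = ⌈√83⌉ = 10.
Baby steps 54^j mod 83 (j:value) for j=0..9: 0:1, 1:54, 2:11, 3:13, 4:38, 5:60, 6:3, 7:79, 8:33, 9:39.
Giant-step multiplier: 54^(-10) ≡ 54^(82-10) = 54^72 ≡ 75 (mod 83).
Giant steps γ_i = 25·75^i mod 83: γ_0=25, γ_1=49, γ_2=23, γ_3=65, γ_4=61, γ_5=10, γ_6=3 (in table at j=6).
x = i·n + j = 6·10 + 6 = 66.
Check: 54^66 ≡ 25 (mod 83).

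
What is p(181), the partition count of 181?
749474411781

p(n) counts ways to write n as a sum of positive integers (order ignored).
Euler's pentagonal recurrence: p(k) = p(k-1) + p(k-2) - p(k-5) - p(k-7) + p(k-12) + p(k-15) - ... (offsets j(3j∓1)/2, signs ++--, p(0)=1, p(<0)=0).
DP table for k = 0..180: p(0)=1, p(1)=1, p(2)=2, p(3)=3, p(4)=5, p(5)=7, p(6)=11, p(7)=15, p(8)=22, p(9)=30, p(10)=42, p(11)=56, p(12)=77, p(13)=101, p(14)=135, p(15)=176, p(16)=231, p(17)=297, p(18)=385, p(19)=490, p(20)=627, p(21)=792, p(22)=1002, p(23)=1255, p(24)=1575, p(25)=1958, p(26)=2436, p(27)=3010, p(28)=3718, p(29)=4565, p(30)=5604, p(31)=6842, p(32)=8349, p(33)=10143, p(34)=12310, p(35)=14883, p(36)=17977, p(37)=21637, p(38)=26015, p(39)=31185, p(40)=37338, p(41)=44583, p(42)=53174, p(43)=63261, p(44)=75175, p(45)=89134, p(46)=105558, p(47)=124754, p(48)=147273, p(49)=173525, p(50)=204226, p(51)=239943, p(52)=281589, p(53)=329931, p(54)=386155, p(55)=451276, p(56)=526823, p(57)=614154, p(58)=715220, p(59)=831820, p(60)=966467, p(61)=1121505, p(62)=1300156, p(63)=1505499, p(64)=1741630, p(65)=2012558, p(66)=2323520, p(67)=2679689, p(68)=3087735, p(69)=3554345, p(70)=4087968, p(71)=4697205, p(72)=5392783, p(73)=6185689, p(74)=7089500, p(75)=8118264, p(76)=9289091, p(77)=10619863, p(78)=12132164, p(79)=13848650, p(80)=15796476, p(81)=18004327, p(82)=20506255, p(83)=23338469, p(84)=26543660, p(85)=30167357, p(86)=34262962, p(87)=38887673, p(88)=44108109, p(89)=49995925, p(90)=56634173, p(91)=64112359, p(92)=72533807, p(93)=82010177, p(94)=92669720, p(95)=104651419, p(96)=118114304, p(97)=133230930, p(98)=150198136, p(99)=169229875, p(100)=190569292, p(101)=214481126, p(102)=241265379, p(103)=271248950, p(104)=304801365, p(105)=342325709, p(106)=384276336, p(107)=431149389, p(108)=483502844, p(109)=541946240, p(110)=607163746, p(111)=679903203, p(112)=761002156, p(113)=851376628, p(114)=952050665, p(115)=1064144451, p(116)=1188908248, p(117)=1327710076, p(118)=1482074143, p(119)=1653668665, p(120)=1844349560, p(121)=2056148051, p(122)=2291320912, p(123)=2552338241, p(124)=2841940500, p(125)=3163127352, p(126)=3519222692, p(127)=3913864295, p(128)=4351078600, p(129)=4835271870, p(130)=5371315400, p(131)=5964539504, p(132)=6620830889, p(133)=7346629512, p(134)=8149040695, p(135)=9035836076, p(136)=10015581680, p(137)=11097645016, p(138)=12292341831, p(139)=13610949895, p(140)=15065878135, p(141)=16670689208, p(142)=18440293320, p(143)=20390982757, p(144)=22540654445, p(145)=24908858009, p(146)=27517052599, p(147)=30388671978, p(148)=33549419497, p(149)=37027355200, p(150)=40853235313, p(151)=45060624582, p(152)=49686288421, p(153)=54770336324, p(154)=60356673280, p(155)=66493182097, p(156)=73232243759, p(157)=80630964769, p(158)=88751778802, p(159)=97662728555, p(160)=107438159466, p(161)=118159068427, p(162)=129913904637, p(163)=142798995930, p(164)=156919475295, p(165)=172389800255, p(166)=189334822579, p(167)=207890420102, p(168)=228204732751, p(169)=250438925115, p(170)=274768617130, p(171)=301384802048, p(172)=330495499613, p(173)=362326859895, p(174)=397125074750, p(175)=435157697830, p(176)=476715857290, p(177)=522115831195, p(178)=571701605655, p(179)=625846753120, p(180)=684957390936.
Final step: p(181) = p(180) + p(179) - p(176) - p(174) + p(169) + p(166) - p(159) - p(155) + p(146) + p(141) - p(130) - p(124) + p(111) + p(104) - p(89) - p(81) + p(64) + p(55) - p(36) - p(26) + p(5)
= 684957390936 + 625846753120 - 476715857290 - 397125074750 + 250438925115 + 189334822579 - 97662728555 - 66493182097 + 27517052599 + 16670689208 - 5371315400 - 2841940500 + 679903203 + 304801365 - 49995925 - 18004327 + 1741630 + 451276 - 17977 - 2436 + 7
= 749474411781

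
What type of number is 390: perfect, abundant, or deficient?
abundant

Proper divisors of 390: sum = 1 + 2 + 3 + 5 + 6 + 10 + 13 + 15 + 26 + 30 + 39 + 65 + 78 + 130 + 195 = 618
Since 618 > 390, 390 is abundant.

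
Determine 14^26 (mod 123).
73

Repeated squaring. Binary of 26 = 11010.
14^1 ≡ 14 (mod 123); 14^2 ≡ 73 (mod 123); 14^4 ≡ 40 (mod 123); 14^8 ≡ 1 (mod 123); 14^16 ≡ 1 (mod 123)
14^26 = 14^2 × 14^8 × 14^16 ≡ 73 (mod 123)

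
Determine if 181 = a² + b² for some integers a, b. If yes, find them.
9² + 10² (a=9, b=10)

Factorization: 181 = 181
By Fermat: n is sum of two squares iff every prime p ≡ 3 (mod 4) appears to even power.
All primes ≡ 3 (mod 4) appear to even power.
Search a = 0, 1, 2, … for 181 - a² a perfect square: first hit at a = 9: 181 - 81 = 100 = 10².
181 = 9² + 10² = 81 + 100 ✓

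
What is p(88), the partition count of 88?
44108109

p(n) counts ways to write n as a sum of positive integers (order ignored).
Euler's pentagonal recurrence: p(k) = p(k-1) + p(k-2) - p(k-5) - p(k-7) + p(k-12) + p(k-15) - ... (offsets j(3j∓1)/2, signs ++--, p(0)=1, p(<0)=0).
DP table for k = 0..87: p(0)=1, p(1)=1, p(2)=2, p(3)=3, p(4)=5, p(5)=7, p(6)=11, p(7)=15, p(8)=22, p(9)=30, p(10)=42, p(11)=56, p(12)=77, p(13)=101, p(14)=135, p(15)=176, p(16)=231, p(17)=297, p(18)=385, p(19)=490, p(20)=627, p(21)=792, p(22)=1002, p(23)=1255, p(24)=1575, p(25)=1958, p(26)=2436, p(27)=3010, p(28)=3718, p(29)=4565, p(30)=5604, p(31)=6842, p(32)=8349, p(33)=10143, p(34)=12310, p(35)=14883, p(36)=17977, p(37)=21637, p(38)=26015, p(39)=31185, p(40)=37338, p(41)=44583, p(42)=53174, p(43)=63261, p(44)=75175, p(45)=89134, p(46)=105558, p(47)=124754, p(48)=147273, p(49)=173525, p(50)=204226, p(51)=239943, p(52)=281589, p(53)=329931, p(54)=386155, p(55)=451276, p(56)=526823, p(57)=614154, p(58)=715220, p(59)=831820, p(60)=966467, p(61)=1121505, p(62)=1300156, p(63)=1505499, p(64)=1741630, p(65)=2012558, p(66)=2323520, p(67)=2679689, p(68)=3087735, p(69)=3554345, p(70)=4087968, p(71)=4697205, p(72)=5392783, p(73)=6185689, p(74)=7089500, p(75)=8118264, p(76)=9289091, p(77)=10619863, p(78)=12132164, p(79)=13848650, p(80)=15796476, p(81)=18004327, p(82)=20506255, p(83)=23338469, p(84)=26543660, p(85)=30167357, p(86)=34262962, p(87)=38887673.
Final step: p(88) = p(87) + p(86) - p(83) - p(81) + p(76) + p(73) - p(66) - p(62) + p(53) + p(48) - p(37) - p(31) + p(18) + p(11)
= 38887673 + 34262962 - 23338469 - 18004327 + 9289091 + 6185689 - 2323520 - 1300156 + 329931 + 147273 - 21637 - 6842 + 385 + 56
= 44108109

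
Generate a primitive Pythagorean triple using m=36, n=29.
(455, 2088, 2137)

Euclid's formula: a = m² - n², b = 2mn, c = m² + n²
m = 36, n = 29
a = 36² - 29² = 1296 - 841 = 455
b = 2 × 36 × 29 = 2088
c = 36² + 29² = 1296 + 841 = 2137
Verification: 455² + 2088² = 207025 + 4359744 = 4566769 = 2137² ✓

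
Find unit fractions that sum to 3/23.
1/8 + 1/184

Greedy algorithm:
3/23: ceiling(23/3) = 8, use 1/8
1/184: ceiling(184/1) = 184, use 1/184
Result: 3/23 = 1/8 + 1/184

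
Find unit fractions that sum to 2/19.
1/10 + 1/190

Greedy algorithm:
2/19: ceiling(19/2) = 10, use 1/10
1/190: ceiling(190/1) = 190, use 1/190
Result: 2/19 = 1/10 + 1/190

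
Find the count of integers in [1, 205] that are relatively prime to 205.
160

205 = 5 × 41
φ(n) = n × ∏(1 - 1/p) for each prime p dividing n
φ(205) = 205 × (1 - 1/5) × (1 - 1/41) = 160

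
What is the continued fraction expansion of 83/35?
[2; 2, 1, 2, 4]

Euclidean algorithm steps:
83 = 2 × 35 + 13
35 = 2 × 13 + 9
13 = 1 × 9 + 4
9 = 2 × 4 + 1
4 = 4 × 1 + 0
Continued fraction: [2; 2, 1, 2, 4]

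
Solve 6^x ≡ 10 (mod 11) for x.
5

Baby-step giant-step with step n = ⌈√11⌉ = 4.
Baby steps 6^j mod 11 (j:value) for j=0..3: 0:1, 1:6, 2:3, 3:7.
Giant-step multiplier: 6^(-4) ≡ 6^(10-4) = 6^6 ≡ 5 (mod 11).
Giant steps γ_i = 10·5^i mod 11: γ_0=10, γ_1=6 (in table at j=1).
x = i·n + j = 1·4 + 1 = 5.
Check: 6^5 ≡ 10 (mod 11).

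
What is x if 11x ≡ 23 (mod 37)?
x ≡ 29 (mod 37)

gcd(11, 37) = 1, which divides 23, so solutions exist.
Find 11^(-1) mod 37 by the extended Euclidean algorithm:
37 = 3 × 11 + 4  ⟹  4 = (1)·37 + (-3)·11
11 = 2 × 4 + 3  ⟹  3 = (-2)·37 + (7)·11
4 = 1 × 3 + 1  ⟹  1 = (3)·37 + (-10)·11
So (-10)·11 ≡ 1 (mod 37), i.e. 11^(-1) ≡ -10 ≡ 27 (mod 37).
x ≡ 27 × 23 = 621 ≡ 29 (mod 37).
Check: 11 × 29 = 319 ≡ 23 (mod 37).
Unique solution: x ≡ 29 (mod 37)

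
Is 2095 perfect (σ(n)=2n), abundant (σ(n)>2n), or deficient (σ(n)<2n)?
deficient

Proper divisors of 2095: sum = 1 + 5 + 419 = 425
Since 425 < 2095, 2095 is deficient.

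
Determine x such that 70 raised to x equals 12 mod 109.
74

Baby-step giant-step with step n = ⌈√109⌉ = 11.
Baby steps 70^j mod 109 (j:value) for j=0..10: 0:1, 1:70, 2:104, 3:86, 4:25, 5:6, 6:93, 7:79, 8:80, 9:41, 10:36.
Giant-step multiplier: 70^(-11) ≡ 70^(108-11) = 70^97 ≡ 42 (mod 109).
Giant steps γ_i = 12·42^i mod 109: γ_0=12, γ_1=68, γ_2=22, γ_3=52, γ_4=4, γ_5=59, γ_6=80 (in table at j=8).
x = i·n + j = 6·11 + 8 = 74.
Check: 70^74 ≡ 12 (mod 109).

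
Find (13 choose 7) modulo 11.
0

Using Lucas' theorem:
Write n=13 and k=7 in base 11:
n in base 11: [1, 2]
k in base 11: [0, 7]
C(13,7) mod 11 = ∏ C(n_i, k_i) mod 11
Digit binomials (mod 11): C(1,0) = 1; C(2,7) = 0 (k_i > n_i)
Product: 1 × 0 = 0 ≡ 0 (mod 11)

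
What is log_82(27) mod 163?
21

Baby-step giant-step with step n = ⌈√163⌉ = 13.
Baby steps 82^j mod 163 (j:value) for j=0..12: 0:1, 1:82, 2:41, 3:102, 4:51, 5:107, 6:135, 7:149, 8:156, 9:78, 10:39, 11:101, 12:132.
Giant-step multiplier: 82^(-13) ≡ 82^(162-13) = 82^149 ≡ 42 (mod 163).
Giant steps γ_i = 27·42^i mod 163: γ_0=27, γ_1=156 (in table at j=8).
x = i·n + j = 1·13 + 8 = 21.
Check: 82^21 ≡ 27 (mod 163).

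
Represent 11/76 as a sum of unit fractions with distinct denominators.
1/7 + 1/532

Greedy algorithm:
11/76: ceiling(76/11) = 7, use 1/7
1/532: ceiling(532/1) = 532, use 1/532
Result: 11/76 = 1/7 + 1/532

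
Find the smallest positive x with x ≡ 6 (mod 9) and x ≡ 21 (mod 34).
123

Using Chinese Remainder Theorem:
M = 9 × 34 = 306
M1 = 34, M2 = 9
y1 = 34^(-1) mod 9 = 4
y2 = 9^(-1) mod 34 = 19
x = (6×34×4 + 21×9×19) mod 306 = 123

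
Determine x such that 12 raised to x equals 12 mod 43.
1

Baby-step giant-step with step n = ⌈√43⌉ = 7.
Baby steps 12^j mod 43 (j:value) for j=0..6: 0:1, 1:12, 2:15, 3:8, 4:10, 5:34, 6:21.
h = 12 is already in the table at j=1, so x = 1.
Check: 12^1 ≡ 12 (mod 43).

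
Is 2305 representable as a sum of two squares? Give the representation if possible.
1² + 48² (a=1, b=48)

Factorization: 2305 = 5 × 461
By Fermat: n is sum of two squares iff every prime p ≡ 3 (mod 4) appears to even power.
All primes ≡ 3 (mod 4) appear to even power.
Search a = 0, 1, 2, … for 2305 - a² a perfect square: first hit at a = 1: 2305 - 1 = 2304 = 48².
2305 = 1² + 48² = 1 + 2304 ✓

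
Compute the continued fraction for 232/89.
[2; 1, 1, 1, 1, 5, 3]

Euclidean algorithm steps:
232 = 2 × 89 + 54
89 = 1 × 54 + 35
54 = 1 × 35 + 19
35 = 1 × 19 + 16
19 = 1 × 16 + 3
16 = 5 × 3 + 1
3 = 3 × 1 + 0
Continued fraction: [2; 1, 1, 1, 1, 5, 3]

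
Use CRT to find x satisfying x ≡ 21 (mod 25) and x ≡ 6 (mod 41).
621

Using Chinese Remainder Theorem:
M = 25 × 41 = 1025
M1 = 41, M2 = 25
y1 = 41^(-1) mod 25 = 11
y2 = 25^(-1) mod 41 = 23
x = (21×41×11 + 6×25×23) mod 1025 = 621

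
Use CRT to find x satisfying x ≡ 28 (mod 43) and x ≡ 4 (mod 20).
544

Using Chinese Remainder Theorem:
M = 43 × 20 = 860
M1 = 20, M2 = 43
y1 = 20^(-1) mod 43 = 28
y2 = 43^(-1) mod 20 = 7
x = (28×20×28 + 4×43×7) mod 860 = 544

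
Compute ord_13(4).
6

13 is prime, so ord(4) divides φ(13) = 12.
Divisors of 12: 1, 2, 3, 4, 6, 12.
Repeated squaring: 4^1 ≡ 4, 4^2 ≡ 3, 4^4 ≡ 9, 4^8 ≡ 3 (mod 13).
Test 4^d mod 13 for each divisor d in increasing order:
4^1 ≡ 4
4^2 ≡ 3
4^3 = 4^2·4^1 ≡ 12
4^4 ≡ 9
4^6 = 4^4·4^2 ≡ 1  ← first divisor giving 1
The order is 6.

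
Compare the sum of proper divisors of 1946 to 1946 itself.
deficient

Proper divisors of 1946: sum = 1 + 2 + 7 + 14 + 139 + 278 + 973 = 1414
Since 1414 < 1946, 1946 is deficient.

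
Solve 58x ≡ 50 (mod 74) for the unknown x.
x ≡ 20 (mod 37)

gcd(58, 74) = 2, which divides 50, so solutions exist.
Divide through by 2: 29x ≡ 25 (mod 37).
Find 29^(-1) mod 37 by the extended Euclidean algorithm:
37 = 1 × 29 + 8  ⟹  8 = (1)·37 + (-1)·29
29 = 3 × 8 + 5  ⟹  5 = (-3)·37 + (4)·29
8 = 1 × 5 + 3  ⟹  3 = (4)·37 + (-5)·29
5 = 1 × 3 + 2  ⟹  2 = (-7)·37 + (9)·29
3 = 1 × 2 + 1  ⟹  1 = (11)·37 + (-14)·29
So (-14)·29 ≡ 1 (mod 37), i.e. 29^(-1) ≡ -14 ≡ 23 (mod 37).
x ≡ 23 × 25 = 575 ≡ 20 (mod 37).
Check: 58 × 20 = 1160 ≡ 50 (mod 74).
x ≡ 20 (mod 37), giving 2 solutions mod 74.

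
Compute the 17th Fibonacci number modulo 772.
53

Matrix identity: Q^n = [[F_(n+1), F_n], [F_n, F_(n-1)]] with Q = [[1,1],[1,0]].
n = 17 = 10001₂. Square-and-multiply, entries mod 772:
Q^1 = [[1,1],[1,0]]
Q^2 = (Q^1)² = [[2,1],[1,1]]
Q^4 = (Q^2)² = [[5,3],[3,2]]
Q^8 = (Q^4)² = [[34,21],[21,13]]
Q^17 = (Q^8)²·Q = [[268,53],[53,215]]
F_17 mod 772 = Q^17[0][1] = 53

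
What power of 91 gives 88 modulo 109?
70

Baby-step giant-step with step n = ⌈√109⌉ = 11.
Baby steps 91^j mod 109 (j:value) for j=0..10: 0:1, 1:91, 2:106, 3:54, 4:9, 5:56, 6:82, 7:50, 8:81, 9:68, 10:84.
Giant-step multiplier: 91^(-11) ≡ 91^(108-11) = 91^97 ≡ 39 (mod 109).
Giant steps γ_i = 88·39^i mod 109: γ_0=88, γ_1=53, γ_2=105, γ_3=62, γ_4=20, γ_5=17, γ_6=9 (in table at j=4).
x = i·n + j = 6·11 + 4 = 70.
Check: 91^70 ≡ 88 (mod 109).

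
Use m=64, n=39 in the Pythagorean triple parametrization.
(2575, 4992, 5617)

Euclid's formula: a = m² - n², b = 2mn, c = m² + n²
m = 64, n = 39
a = 64² - 39² = 4096 - 1521 = 2575
b = 2 × 64 × 39 = 4992
c = 64² + 39² = 4096 + 1521 = 5617
Verification: 2575² + 4992² = 6630625 + 24920064 = 31550689 = 5617² ✓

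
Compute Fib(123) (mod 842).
840

Matrix identity: Q^n = [[F_(n+1), F_n], [F_n, F_(n-1)]] with Q = [[1,1],[1,0]].
n = 123 = 1111011₂. Square-and-multiply, entries mod 842:
Q^1 = [[1,1],[1,0]]
Q^3 = (Q^1)²·Q = [[3,2],[2,1]]
Q^7 = (Q^3)²·Q = [[21,13],[13,8]]
Q^15 = (Q^7)²·Q = [[145,610],[610,377]]
Q^30 = (Q^15)² = [[753,144],[144,609]]
Q^61 = (Q^30)²·Q = [[813,29],[29,784]]
Q^123 = (Q^61)²·Q = [[1,840],[840,3]]
F_123 mod 842 = Q^123[0][1] = 840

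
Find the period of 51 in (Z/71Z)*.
14

71 is prime, so ord(51) divides φ(71) = 70.
Divisors of 70: 1, 2, 5, 7, 10, 14, 35, 70.
Repeated squaring: 51^1 ≡ 51, 51^2 ≡ 45, 51^4 ≡ 37, 51^8 ≡ 20, 51^16 ≡ 45, 51^32 ≡ 37, 51^64 ≡ 20 (mod 71).
Test 51^d mod 71 for each divisor d in increasing order:
51^1 ≡ 51
51^2 ≡ 45
51^5 = 51^4·51^1 ≡ 41
51^7 = 51^4·51^2·51^1 ≡ 70
51^10 = 51^8·51^2 ≡ 48
51^14 = 51^8·51^4·51^2 ≡ 1  ← first divisor giving 1
The order is 14.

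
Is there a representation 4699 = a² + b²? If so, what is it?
Not possible

Factorization: 4699 = 37 × 127
By Fermat: n is sum of two squares iff every prime p ≡ 3 (mod 4) appears to even power.
Prime(s) ≡ 3 (mod 4) with odd exponent: [(127, 1)]
Therefore 4699 cannot be expressed as a² + b².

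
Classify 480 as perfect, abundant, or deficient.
abundant

Proper divisors of 480: sum = 1 + 2 + 3 + 4 + 5 + 6 + 8 + 10 + ... + 96 + 120 + 160 + 240 (23 divisors) = 1032
Since 1032 > 480, 480 is abundant.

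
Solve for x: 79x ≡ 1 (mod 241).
180

gcd(79, 241) = 1, so the inverse exists.
Extended Euclidean algorithm on (241, 79):
241 = 3 × 79 + 4  ⟹  4 = (1)·241 + (-3)·79
79 = 19 × 4 + 3  ⟹  3 = (-19)·241 + (58)·79
4 = 1 × 3 + 1  ⟹  1 = (20)·241 + (-61)·79
So (-61)·79 ≡ 1 (mod 241), i.e. 79^(-1) ≡ -61 ≡ 180 (mod 241).
Check: 79 × 180 = 14220 ≡ 1 (mod 241)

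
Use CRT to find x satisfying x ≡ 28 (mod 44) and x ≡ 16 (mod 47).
204

Using Chinese Remainder Theorem:
M = 44 × 47 = 2068
M1 = 47, M2 = 44
y1 = 47^(-1) mod 44 = 15
y2 = 44^(-1) mod 47 = 31
x = (28×47×15 + 16×44×31) mod 2068 = 204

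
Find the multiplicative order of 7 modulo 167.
83

167 is prime, so ord(7) divides φ(167) = 166.
Divisors of 166: 1, 2, 83, 166.
Repeated squaring: 7^1 ≡ 7, 7^2 ≡ 49, 7^4 ≡ 63, 7^8 ≡ 128, 7^16 ≡ 18, 7^32 ≡ 157, 7^64 ≡ 100, 7^128 ≡ 147 (mod 167).
Test 7^d mod 167 for each divisor d in increasing order:
7^1 ≡ 7
7^2 ≡ 49
7^83 = 7^64·7^16·7^2·7^1 ≡ 1  ← first divisor giving 1
The order is 83.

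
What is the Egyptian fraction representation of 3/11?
1/4 + 1/44

Greedy algorithm:
3/11: ceiling(11/3) = 4, use 1/4
1/44: ceiling(44/1) = 44, use 1/44
Result: 3/11 = 1/4 + 1/44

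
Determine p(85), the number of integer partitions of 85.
30167357

p(n) counts ways to write n as a sum of positive integers (order ignored).
Euler's pentagonal recurrence: p(k) = p(k-1) + p(k-2) - p(k-5) - p(k-7) + p(k-12) + p(k-15) - ... (offsets j(3j∓1)/2, signs ++--, p(0)=1, p(<0)=0).
DP table for k = 0..84: p(0)=1, p(1)=1, p(2)=2, p(3)=3, p(4)=5, p(5)=7, p(6)=11, p(7)=15, p(8)=22, p(9)=30, p(10)=42, p(11)=56, p(12)=77, p(13)=101, p(14)=135, p(15)=176, p(16)=231, p(17)=297, p(18)=385, p(19)=490, p(20)=627, p(21)=792, p(22)=1002, p(23)=1255, p(24)=1575, p(25)=1958, p(26)=2436, p(27)=3010, p(28)=3718, p(29)=4565, p(30)=5604, p(31)=6842, p(32)=8349, p(33)=10143, p(34)=12310, p(35)=14883, p(36)=17977, p(37)=21637, p(38)=26015, p(39)=31185, p(40)=37338, p(41)=44583, p(42)=53174, p(43)=63261, p(44)=75175, p(45)=89134, p(46)=105558, p(47)=124754, p(48)=147273, p(49)=173525, p(50)=204226, p(51)=239943, p(52)=281589, p(53)=329931, p(54)=386155, p(55)=451276, p(56)=526823, p(57)=614154, p(58)=715220, p(59)=831820, p(60)=966467, p(61)=1121505, p(62)=1300156, p(63)=1505499, p(64)=1741630, p(65)=2012558, p(66)=2323520, p(67)=2679689, p(68)=3087735, p(69)=3554345, p(70)=4087968, p(71)=4697205, p(72)=5392783, p(73)=6185689, p(74)=7089500, p(75)=8118264, p(76)=9289091, p(77)=10619863, p(78)=12132164, p(79)=13848650, p(80)=15796476, p(81)=18004327, p(82)=20506255, p(83)=23338469, p(84)=26543660.
Final step: p(85) = p(84) + p(83) - p(80) - p(78) + p(73) + p(70) - p(63) - p(59) + p(50) + p(45) - p(34) - p(28) + p(15) + p(8)
= 26543660 + 23338469 - 15796476 - 12132164 + 6185689 + 4087968 - 1505499 - 831820 + 204226 + 89134 - 12310 - 3718 + 176 + 22
= 30167357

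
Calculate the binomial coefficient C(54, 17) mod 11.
4

Using Lucas' theorem:
Write n=54 and k=17 in base 11:
n in base 11: [4, 10]
k in base 11: [1, 6]
C(54,17) mod 11 = ∏ C(n_i, k_i) mod 11
Digit binomials (mod 11): C(4,1) = 4; C(10,6) = 210 ≡ 1
Product: 4 × 1 = 4 ≡ 4 (mod 11)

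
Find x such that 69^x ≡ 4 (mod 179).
126

Baby-step giant-step with step n = ⌈√179⌉ = 14.
Baby steps 69^j mod 179 (j:value) for j=0..13: 0:1, 1:69, 2:107, 3:44, 4:172, 5:54, 6:146, 7:50, 8:49, 9:159, 10:52, 11:8, 12:15, 13:140.
Giant-step multiplier: 69^(-14) ≡ 69^(178-14) = 69^164 ≡ 149 (mod 179).
Giant steps γ_i = 4·149^i mod 179: γ_0=4, γ_1=59, γ_2=20, γ_3=116, γ_4=100, γ_5=43, γ_6=142, γ_7=36, γ_8=173, γ_9=1 (in table at j=0).
x = i·n + j = 9·14 + 0 = 126.
Check: 69^126 ≡ 4 (mod 179).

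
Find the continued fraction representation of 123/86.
[1; 2, 3, 12]

Euclidean algorithm steps:
123 = 1 × 86 + 37
86 = 2 × 37 + 12
37 = 3 × 12 + 1
12 = 12 × 1 + 0
Continued fraction: [1; 2, 3, 12]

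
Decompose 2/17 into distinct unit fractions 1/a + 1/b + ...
1/9 + 1/153

Greedy algorithm:
2/17: ceiling(17/2) = 9, use 1/9
1/153: ceiling(153/1) = 153, use 1/153
Result: 2/17 = 1/9 + 1/153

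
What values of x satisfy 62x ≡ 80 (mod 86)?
x ≡ 11 (mod 43)

gcd(62, 86) = 2, which divides 80, so solutions exist.
Divide through by 2: 31x ≡ 40 (mod 43).
Find 31^(-1) mod 43 by the extended Euclidean algorithm:
43 = 1 × 31 + 12  ⟹  12 = (1)·43 + (-1)·31
31 = 2 × 12 + 7  ⟹  7 = (-2)·43 + (3)·31
12 = 1 × 7 + 5  ⟹  5 = (3)·43 + (-4)·31
7 = 1 × 5 + 2  ⟹  2 = (-5)·43 + (7)·31
5 = 2 × 2 + 1  ⟹  1 = (13)·43 + (-18)·31
So (-18)·31 ≡ 1 (mod 43), i.e. 31^(-1) ≡ -18 ≡ 25 (mod 43).
x ≡ 25 × 40 = 1000 ≡ 11 (mod 43).
Check: 62 × 11 = 682 ≡ 80 (mod 86).
x ≡ 11 (mod 43), giving 2 solutions mod 86.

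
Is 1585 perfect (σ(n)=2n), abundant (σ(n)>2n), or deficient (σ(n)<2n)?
deficient

Proper divisors of 1585: sum = 1 + 5 + 317 = 323
Since 323 < 1585, 1585 is deficient.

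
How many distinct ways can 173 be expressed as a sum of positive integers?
362326859895

p(n) counts ways to write n as a sum of positive integers (order ignored).
Euler's pentagonal recurrence: p(k) = p(k-1) + p(k-2) - p(k-5) - p(k-7) + p(k-12) + p(k-15) - ... (offsets j(3j∓1)/2, signs ++--, p(0)=1, p(<0)=0).
DP table for k = 0..172: p(0)=1, p(1)=1, p(2)=2, p(3)=3, p(4)=5, p(5)=7, p(6)=11, p(7)=15, p(8)=22, p(9)=30, p(10)=42, p(11)=56, p(12)=77, p(13)=101, p(14)=135, p(15)=176, p(16)=231, p(17)=297, p(18)=385, p(19)=490, p(20)=627, p(21)=792, p(22)=1002, p(23)=1255, p(24)=1575, p(25)=1958, p(26)=2436, p(27)=3010, p(28)=3718, p(29)=4565, p(30)=5604, p(31)=6842, p(32)=8349, p(33)=10143, p(34)=12310, p(35)=14883, p(36)=17977, p(37)=21637, p(38)=26015, p(39)=31185, p(40)=37338, p(41)=44583, p(42)=53174, p(43)=63261, p(44)=75175, p(45)=89134, p(46)=105558, p(47)=124754, p(48)=147273, p(49)=173525, p(50)=204226, p(51)=239943, p(52)=281589, p(53)=329931, p(54)=386155, p(55)=451276, p(56)=526823, p(57)=614154, p(58)=715220, p(59)=831820, p(60)=966467, p(61)=1121505, p(62)=1300156, p(63)=1505499, p(64)=1741630, p(65)=2012558, p(66)=2323520, p(67)=2679689, p(68)=3087735, p(69)=3554345, p(70)=4087968, p(71)=4697205, p(72)=5392783, p(73)=6185689, p(74)=7089500, p(75)=8118264, p(76)=9289091, p(77)=10619863, p(78)=12132164, p(79)=13848650, p(80)=15796476, p(81)=18004327, p(82)=20506255, p(83)=23338469, p(84)=26543660, p(85)=30167357, p(86)=34262962, p(87)=38887673, p(88)=44108109, p(89)=49995925, p(90)=56634173, p(91)=64112359, p(92)=72533807, p(93)=82010177, p(94)=92669720, p(95)=104651419, p(96)=118114304, p(97)=133230930, p(98)=150198136, p(99)=169229875, p(100)=190569292, p(101)=214481126, p(102)=241265379, p(103)=271248950, p(104)=304801365, p(105)=342325709, p(106)=384276336, p(107)=431149389, p(108)=483502844, p(109)=541946240, p(110)=607163746, p(111)=679903203, p(112)=761002156, p(113)=851376628, p(114)=952050665, p(115)=1064144451, p(116)=1188908248, p(117)=1327710076, p(118)=1482074143, p(119)=1653668665, p(120)=1844349560, p(121)=2056148051, p(122)=2291320912, p(123)=2552338241, p(124)=2841940500, p(125)=3163127352, p(126)=3519222692, p(127)=3913864295, p(128)=4351078600, p(129)=4835271870, p(130)=5371315400, p(131)=5964539504, p(132)=6620830889, p(133)=7346629512, p(134)=8149040695, p(135)=9035836076, p(136)=10015581680, p(137)=11097645016, p(138)=12292341831, p(139)=13610949895, p(140)=15065878135, p(141)=16670689208, p(142)=18440293320, p(143)=20390982757, p(144)=22540654445, p(145)=24908858009, p(146)=27517052599, p(147)=30388671978, p(148)=33549419497, p(149)=37027355200, p(150)=40853235313, p(151)=45060624582, p(152)=49686288421, p(153)=54770336324, p(154)=60356673280, p(155)=66493182097, p(156)=73232243759, p(157)=80630964769, p(158)=88751778802, p(159)=97662728555, p(160)=107438159466, p(161)=118159068427, p(162)=129913904637, p(163)=142798995930, p(164)=156919475295, p(165)=172389800255, p(166)=189334822579, p(167)=207890420102, p(168)=228204732751, p(169)=250438925115, p(170)=274768617130, p(171)=301384802048, p(172)=330495499613.
Final step: p(173) = p(172) + p(171) - p(168) - p(166) + p(161) + p(158) - p(151) - p(147) + p(138) + p(133) - p(122) - p(116) + p(103) + p(96) - p(81) - p(73) + p(56) + p(47) - p(28) - p(18)
= 330495499613 + 301384802048 - 228204732751 - 189334822579 + 118159068427 + 88751778802 - 45060624582 - 30388671978 + 12292341831 + 7346629512 - 2291320912 - 1188908248 + 271248950 + 118114304 - 18004327 - 6185689 + 526823 + 124754 - 3718 - 385
= 362326859895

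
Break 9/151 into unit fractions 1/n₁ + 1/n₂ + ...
1/17 + 1/1284 + 1/3296028

Greedy algorithm:
9/151: ceiling(151/9) = 17, use 1/17
2/2567: ceiling(2567/2) = 1284, use 1/1284
1/3296028: ceiling(3296028/1) = 3296028, use 1/3296028
Result: 9/151 = 1/17 + 1/1284 + 1/3296028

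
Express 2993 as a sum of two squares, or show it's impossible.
17² + 52² (a=17, b=52)

Factorization: 2993 = 41 × 73
By Fermat: n is sum of two squares iff every prime p ≡ 3 (mod 4) appears to even power.
All primes ≡ 3 (mod 4) appear to even power.
Search a = 0, 1, 2, … for 2993 - a² a perfect square: first hit at a = 17: 2993 - 289 = 2704 = 52².
2993 = 17² + 52² = 289 + 2704 ✓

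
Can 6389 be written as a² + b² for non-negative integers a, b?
55² + 58² (a=55, b=58)

Factorization: 6389 = 6389
By Fermat: n is sum of two squares iff every prime p ≡ 3 (mod 4) appears to even power.
All primes ≡ 3 (mod 4) appear to even power.
Search a = 0, 1, 2, … for 6389 - a² a perfect square: first hit at a = 55: 6389 - 3025 = 3364 = 58².
6389 = 55² + 58² = 3025 + 3364 ✓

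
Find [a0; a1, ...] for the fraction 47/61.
[0; 1, 3, 2, 1, 4]

Euclidean algorithm steps:
47 = 0 × 61 + 47
61 = 1 × 47 + 14
47 = 3 × 14 + 5
14 = 2 × 5 + 4
5 = 1 × 4 + 1
4 = 4 × 1 + 0
Continued fraction: [0; 1, 3, 2, 1, 4]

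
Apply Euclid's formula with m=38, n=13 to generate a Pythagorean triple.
(1275, 988, 1613)

Euclid's formula: a = m² - n², b = 2mn, c = m² + n²
m = 38, n = 13
a = 38² - 13² = 1444 - 169 = 1275
b = 2 × 38 × 13 = 988
c = 38² + 13² = 1444 + 169 = 1613
Verification: 1275² + 988² = 1625625 + 976144 = 2601769 = 1613² ✓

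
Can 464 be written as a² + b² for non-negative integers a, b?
8² + 20² (a=8, b=20)

Factorization: 464 = 2^4 × 29
By Fermat: n is sum of two squares iff every prime p ≡ 3 (mod 4) appears to even power.
All primes ≡ 3 (mod 4) appear to even power.
Search a = 0, 1, 2, … for 464 - a² a perfect square: first hit at a = 8: 464 - 64 = 400 = 20².
464 = 8² + 20² = 64 + 400 ✓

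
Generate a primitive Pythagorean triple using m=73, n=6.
(5293, 876, 5365)

Euclid's formula: a = m² - n², b = 2mn, c = m² + n²
m = 73, n = 6
a = 73² - 6² = 5329 - 36 = 5293
b = 2 × 73 × 6 = 876
c = 73² + 6² = 5329 + 36 = 5365
Verification: 5293² + 876² = 28015849 + 767376 = 28783225 = 5365² ✓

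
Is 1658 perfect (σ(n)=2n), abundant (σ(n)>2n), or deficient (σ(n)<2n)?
deficient

Proper divisors of 1658: sum = 1 + 2 + 829 = 832
Since 832 < 1658, 1658 is deficient.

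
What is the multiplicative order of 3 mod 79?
78

79 is prime, so ord(3) divides φ(79) = 78.
Divisors of 78: 1, 2, 3, 6, 13, 26, 39, 78.
Repeated squaring: 3^1 ≡ 3, 3^2 ≡ 9, 3^4 ≡ 2, 3^8 ≡ 4, 3^16 ≡ 16, 3^32 ≡ 19, 3^64 ≡ 45 (mod 79).
Test 3^d mod 79 for each divisor d in increasing order:
3^1 ≡ 3
3^2 ≡ 9
3^3 = 3^2·3^1 ≡ 27
3^6 = 3^4·3^2 ≡ 18
3^13 = 3^8·3^4·3^1 ≡ 24
3^26 = 3^16·3^8·3^2 ≡ 23
3^39 = 3^32·3^4·3^2·3^1 ≡ 78
3^78 = 3^64·3^8·3^4·3^2 ≡ 1  ← first divisor giving 1
The order is 78.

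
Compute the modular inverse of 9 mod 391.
87

gcd(9, 391) = 1, so the inverse exists.
Extended Euclidean algorithm on (391, 9):
391 = 43 × 9 + 4  ⟹  4 = (1)·391 + (-43)·9
9 = 2 × 4 + 1  ⟹  1 = (-2)·391 + (87)·9
So (87)·9 ≡ 1 (mod 391), i.e. 9^(-1) ≡ 87 (mod 391).
Check: 9 × 87 = 783 ≡ 1 (mod 391)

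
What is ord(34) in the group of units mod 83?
82

83 is prime, so ord(34) divides φ(83) = 82.
Divisors of 82: 1, 2, 41, 82.
Repeated squaring: 34^1 ≡ 34, 34^2 ≡ 77, 34^4 ≡ 36, 34^8 ≡ 51, 34^16 ≡ 28, 34^32 ≡ 37, 34^64 ≡ 41 (mod 83).
Test 34^d mod 83 for each divisor d in increasing order:
34^1 ≡ 34
34^2 ≡ 77
34^41 = 34^32·34^8·34^1 ≡ 82
34^82 = 34^64·34^16·34^2 ≡ 1  ← first divisor giving 1
The order is 82.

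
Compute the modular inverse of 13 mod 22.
17

gcd(13, 22) = 1, so the inverse exists.
Extended Euclidean algorithm on (22, 13):
22 = 1 × 13 + 9  ⟹  9 = (1)·22 + (-1)·13
13 = 1 × 9 + 4  ⟹  4 = (-1)·22 + (2)·13
9 = 2 × 4 + 1  ⟹  1 = (3)·22 + (-5)·13
So (-5)·13 ≡ 1 (mod 22), i.e. 13^(-1) ≡ -5 ≡ 17 (mod 22).
Check: 13 × 17 = 221 ≡ 1 (mod 22)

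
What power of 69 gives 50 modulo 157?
143

Baby-step giant-step with step n = ⌈√157⌉ = 13.
Baby steps 69^j mod 157 (j:value) for j=0..12: 0:1, 1:69, 2:51, 3:65, 4:89, 5:18, 6:143, 7:133, 8:71, 9:32, 10:10, 11:62, 12:39.
Giant-step multiplier: 69^(-13) ≡ 69^(156-13) = 69^143 ≡ 50 (mod 157).
Giant steps γ_i = 50·50^i mod 157: γ_0=50, γ_1=145, γ_2=28, γ_3=144, γ_4=135, γ_5=156, γ_6=107, γ_7=12, γ_8=129, γ_9=13, γ_10=22, γ_11=1 (in table at j=0).
x = i·n + j = 11·13 + 0 = 143.
Check: 69^143 ≡ 50 (mod 157).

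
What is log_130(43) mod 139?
115

Baby-step giant-step with step n = ⌈√139⌉ = 12.
Baby steps 130^j mod 139 (j:value) for j=0..11: 0:1, 1:130, 2:81, 3:105, 4:28, 5:26, 6:44, 7:21, 8:89, 9:33, 10:120, 11:32.
Giant-step multiplier: 130^(-12) ≡ 130^(138-12) = 130^126 ≡ 125 (mod 139).
Giant steps γ_i = 43·125^i mod 139: γ_0=43, γ_1=93, γ_2=88, γ_3=19, γ_4=12, γ_5=110, γ_6=128, γ_7=15, γ_8=68, γ_9=21 (in table at j=7).
x = i·n + j = 9·12 + 7 = 115.
Check: 130^115 ≡ 43 (mod 139).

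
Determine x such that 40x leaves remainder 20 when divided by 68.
x ≡ 9 (mod 17)

gcd(40, 68) = 4, which divides 20, so solutions exist.
Divide through by 4: 10x ≡ 5 (mod 17).
Find 10^(-1) mod 17 by the extended Euclidean algorithm:
17 = 1 × 10 + 7  ⟹  7 = (1)·17 + (-1)·10
10 = 1 × 7 + 3  ⟹  3 = (-1)·17 + (2)·10
7 = 2 × 3 + 1  ⟹  1 = (3)·17 + (-5)·10
So (-5)·10 ≡ 1 (mod 17), i.e. 10^(-1) ≡ -5 ≡ 12 (mod 17).
x ≡ 12 × 5 = 60 ≡ 9 (mod 17).
Check: 40 × 9 = 360 ≡ 20 (mod 68).
x ≡ 9 (mod 17), giving 4 solutions mod 68.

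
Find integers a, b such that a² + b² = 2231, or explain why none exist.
Not possible

Factorization: 2231 = 23 × 97
By Fermat: n is sum of two squares iff every prime p ≡ 3 (mod 4) appears to even power.
Prime(s) ≡ 3 (mod 4) with odd exponent: [(23, 1)]
Therefore 2231 cannot be expressed as a² + b².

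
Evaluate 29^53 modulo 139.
121

Repeated squaring. Binary of 53 = 110101.
29^1 ≡ 29 (mod 139); 29^2 ≡ 7 (mod 139); 29^4 ≡ 49 (mod 139); 29^8 ≡ 38 (mod 139); 29^16 ≡ 54 (mod 139); 29^32 ≡ 136 (mod 139)
29^53 = 29^1 × 29^4 × 29^16 × 29^32 ≡ 121 (mod 139)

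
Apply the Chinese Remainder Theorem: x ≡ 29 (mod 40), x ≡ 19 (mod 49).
509

Using Chinese Remainder Theorem:
M = 40 × 49 = 1960
M1 = 49, M2 = 40
y1 = 49^(-1) mod 40 = 9
y2 = 40^(-1) mod 49 = 38
x = (29×49×9 + 19×40×38) mod 1960 = 509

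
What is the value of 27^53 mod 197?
75

Repeated squaring. Binary of 53 = 110101.
27^1 ≡ 27 (mod 197); 27^2 ≡ 138 (mod 197); 27^4 ≡ 132 (mod 197); 27^8 ≡ 88 (mod 197); 27^16 ≡ 61 (mod 197); 27^32 ≡ 175 (mod 197)
27^53 = 27^1 × 27^4 × 27^16 × 27^32 ≡ 75 (mod 197)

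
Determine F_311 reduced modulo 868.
461

Matrix identity: Q^n = [[F_(n+1), F_n], [F_n, F_(n-1)]] with Q = [[1,1],[1,0]].
n = 311 = 100110111₂. Square-and-multiply, entries mod 868:
Q^1 = [[1,1],[1,0]]
Q^2 = (Q^1)² = [[2,1],[1,1]]
Q^4 = (Q^2)² = [[5,3],[3,2]]
Q^9 = (Q^4)²·Q = [[55,34],[34,21]]
Q^19 = (Q^9)²·Q = [[689,709],[709,848]]
Q^38 = (Q^19)² = [[34,393],[393,509]]
Q^77 = (Q^38)²·Q = [[104,233],[233,739]]
Q^155 = (Q^77)²·Q = [[256,5],[5,251]]
Q^311 = (Q^155)²·Q = [[392,461],[461,799]]
F_311 mod 868 = Q^311[0][1] = 461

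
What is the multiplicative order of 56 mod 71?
70

71 is prime, so ord(56) divides φ(71) = 70.
Divisors of 70: 1, 2, 5, 7, 10, 14, 35, 70.
Repeated squaring: 56^1 ≡ 56, 56^2 ≡ 12, 56^4 ≡ 2, 56^8 ≡ 4, 56^16 ≡ 16, 56^32 ≡ 43, 56^64 ≡ 3 (mod 71).
Test 56^d mod 71 for each divisor d in increasing order:
56^1 ≡ 56
56^2 ≡ 12
56^5 = 56^4·56^1 ≡ 41
56^7 = 56^4·56^2·56^1 ≡ 66
56^10 = 56^8·56^2 ≡ 48
56^14 = 56^8·56^4·56^2 ≡ 25
56^35 = 56^32·56^2·56^1 ≡ 70
56^70 = 56^64·56^4·56^2 ≡ 1  ← first divisor giving 1
The order is 70.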